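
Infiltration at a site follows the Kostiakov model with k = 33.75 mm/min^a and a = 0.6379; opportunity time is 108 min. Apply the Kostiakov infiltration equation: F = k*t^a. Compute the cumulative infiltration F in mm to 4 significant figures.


F = 33.75 * 108^0.6379 = 669.0 mm
Therefore the cumulative infiltration F = 669.0 mm.


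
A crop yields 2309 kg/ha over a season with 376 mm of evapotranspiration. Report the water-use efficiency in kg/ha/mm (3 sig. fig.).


Approach: apply the water-use efficiency ratio, WUE = yield/ET.
WUE = 2309 / 376 = 6.14 kg/ha/mm
Therefore the water-use efficiency = 6.14 kg/ha/mm.


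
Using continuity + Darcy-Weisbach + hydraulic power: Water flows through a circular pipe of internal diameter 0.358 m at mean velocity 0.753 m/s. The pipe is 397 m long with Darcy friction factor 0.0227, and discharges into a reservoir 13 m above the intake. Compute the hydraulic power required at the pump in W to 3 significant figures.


Approach: apply continuity + Darcy-Weisbach + hydraulic power, Q = A*v; hf = f*(L/D)*(v^2/(2g)); H = static + hf; P = rho*g*Q*H.
Step 1 — flow rate (continuity, Q = A*v):
  A = pi*(0.358/2)^2 = 0.10066 m^2
  Q = 0.10066 * 0.753 = 0.075797 m^3/s
Step 2 — friction head loss (Darcy-Weisbach):
  hf = 0.0227 * (397/0.358) * (0.753^2 / (2*9.81))
  hf = 0.72749 m
Step 3 — total head: H = 13 + 0.72749 = 13.727 m
Step 4 — hydraulic power (P = rho*g*Q*H):
  P = 1000 * 9.81 * 0.075797 * 13.727 = 10200 W
Therefore the hydraulic power required at the pump = 10200 W.


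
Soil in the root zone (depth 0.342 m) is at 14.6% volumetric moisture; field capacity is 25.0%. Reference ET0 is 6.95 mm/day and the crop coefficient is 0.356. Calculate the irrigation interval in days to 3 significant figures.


Approach: apply soil-water budget scheduling, SMD = (FC-theta)/100*depth*1000; ETc = ET0*Kc; interval = SMD/ETc.
Step 1 — soil moisture deficit:
  SMD = (25.0 - 14.6)/100 * 0.342 * 1000 = 35.568 mm
Step 2 — daily crop ET (ETc = ET0*Kc):
  ETc = 6.95 * 0.356 = 2.4742 mm/day
Step 3 — irrigation interval (SMD/ETc):
  interval = 35.568 / 2.4742 = 14.4 days
Therefore the irrigation interval = 14.4 days.


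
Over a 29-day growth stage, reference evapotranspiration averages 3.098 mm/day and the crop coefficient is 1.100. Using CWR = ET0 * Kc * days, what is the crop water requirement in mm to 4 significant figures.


CWR = 3.098 * 1.100 * 29 = 98.83 mm
Therefore the crop water requirement = 98.83 mm.


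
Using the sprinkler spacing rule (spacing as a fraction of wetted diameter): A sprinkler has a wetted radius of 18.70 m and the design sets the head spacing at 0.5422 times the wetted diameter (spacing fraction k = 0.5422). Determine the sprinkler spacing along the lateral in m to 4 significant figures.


Approach: apply the sprinkler spacing rule (spacing as a fraction of wetted diameter), S = k*(2*R).
S = 0.5422 * (2 * 18.70) = 20.28 m
Therefore the sprinkler spacing along the lateral = 20.28 m.


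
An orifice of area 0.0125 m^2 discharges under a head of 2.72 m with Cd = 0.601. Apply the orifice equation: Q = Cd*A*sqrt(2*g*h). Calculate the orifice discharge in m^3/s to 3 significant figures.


Q = 0.601 * 0.0125 * sqrt(2*9.81*2.72) = 0.0549 m^3/s
Therefore the orifice discharge = 0.0549 m^3/s.


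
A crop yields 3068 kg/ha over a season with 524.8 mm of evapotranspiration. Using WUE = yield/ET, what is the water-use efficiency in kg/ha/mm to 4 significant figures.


WUE = 3068 / 524.8 = 5.846 kg/ha/mm
Therefore the water-use efficiency = 5.846 kg/ha/mm.


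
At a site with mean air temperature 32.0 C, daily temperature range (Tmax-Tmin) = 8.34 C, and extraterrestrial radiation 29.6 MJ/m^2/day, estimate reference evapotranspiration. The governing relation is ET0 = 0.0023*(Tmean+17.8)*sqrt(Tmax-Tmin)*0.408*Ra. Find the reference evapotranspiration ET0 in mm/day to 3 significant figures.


ET0 = 0.0023*(32.0+17.8)*sqrt(8.34)*0.408*29.6 = 3.99 mm/day
Therefore the reference evapotranspiration ET0 = 3.99 mm/day.


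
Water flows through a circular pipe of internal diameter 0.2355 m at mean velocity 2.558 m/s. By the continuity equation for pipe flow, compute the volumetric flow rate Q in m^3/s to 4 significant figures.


Approach: apply the continuity equation for pipe flow, Q = A * v with A = pi*(D/2)^2.
A = pi*(0.2355/2)^2 = 0.0435584 m^2
Q = 0.0435584 * 2.558 = 0.1114 m^3/s
Therefore the volumetric flow rate Q = 0.1114 m^3/s.


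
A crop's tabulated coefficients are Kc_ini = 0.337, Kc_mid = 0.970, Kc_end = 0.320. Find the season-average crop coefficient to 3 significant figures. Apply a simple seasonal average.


Approach: apply a simple seasonal average, Kc_avg = (Kc_ini + Kc_mid + Kc_end)/3.
Kc_avg = (0.337 + 0.970 + 0.320)/3 = 0.542
Therefore the season-average crop coefficient = 0.542.


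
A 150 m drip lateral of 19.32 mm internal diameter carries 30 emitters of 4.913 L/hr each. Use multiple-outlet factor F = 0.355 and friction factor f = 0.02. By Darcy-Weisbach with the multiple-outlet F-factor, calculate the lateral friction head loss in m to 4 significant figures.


Approach: apply Darcy-Weisbach with the multiple-outlet F-factor, Q = n*q/(3600*1000) m^3/s; v = Q/A; hf = F*f*(L/D)*(v^2/(2g)).
Q = 30*4.913/(3600*1000) = 4.09417e-05 m^3/s
A = pi*(19.32e-3/2)^2 = 2.93160e-04 m^2, so v = Q/A = 0.139657 m/s
hf = 0.355*0.02*(150/0.01932)*(0.139657^2/(2*9.81)) = 0.05480 m
Therefore the lateral friction head loss = 0.05480 m.


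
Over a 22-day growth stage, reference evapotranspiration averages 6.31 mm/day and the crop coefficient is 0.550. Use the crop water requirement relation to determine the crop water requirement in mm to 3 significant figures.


Approach: apply the crop water requirement relation, CWR = ET0 * Kc * days.
CWR = 6.31 * 0.550 * 22 = 76.4 mm
Therefore the crop water requirement = 76.4 mm.


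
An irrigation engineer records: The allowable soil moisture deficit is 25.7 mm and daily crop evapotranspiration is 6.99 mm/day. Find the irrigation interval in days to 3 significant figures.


Approach: apply the irrigation interval relation, interval = SMD / ETc.
interval = 25.7 / 6.99 = 3.68 days
Therefore the irrigation interval = 3.68 days.


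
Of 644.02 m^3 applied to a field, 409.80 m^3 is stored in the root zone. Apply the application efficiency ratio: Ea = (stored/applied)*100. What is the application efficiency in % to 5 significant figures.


Ea = (409.80/644.02)*100 = 63.632 %
Therefore the application efficiency = 63.632 %.


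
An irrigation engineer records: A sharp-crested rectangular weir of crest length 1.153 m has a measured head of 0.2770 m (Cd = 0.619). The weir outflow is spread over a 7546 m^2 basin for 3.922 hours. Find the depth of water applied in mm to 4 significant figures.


Approach: apply the rectangular weir equation with a volume-to-depth conversion, Q = (2/3)*Cd*L*sqrt(2g)*H^1.5; d = Q*t/A * 1000.
Step 1 — weir discharge:
  Q = (2/3)*0.619*1.153*sqrt(2*9.81)*0.2770^1.5 = 0.307254 m^3/s
Step 2 — volume: V = 0.307254 * 3.922*3600 = 4338.18 m^3
Step 3 — depth: d = V/A * 1000 = 4338.18/7546 * 1000 = 574.9 mm
Therefore the depth of water applied = 574.9 mm.


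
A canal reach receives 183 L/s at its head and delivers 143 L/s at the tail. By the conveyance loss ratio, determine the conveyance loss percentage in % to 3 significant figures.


Approach: apply the conveyance loss ratio, loss% = ((Q_head - Q_tail)/Q_head)*100.
loss = ((183 - 143)/183)*100 = 21.9 %
Therefore the conveyance loss percentage = 21.9 %.


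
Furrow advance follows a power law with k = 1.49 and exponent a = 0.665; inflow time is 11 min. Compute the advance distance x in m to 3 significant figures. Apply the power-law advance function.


Approach: apply the power-law advance function, x = k*t^a.
x = 1.49 * 11^0.665 = 7.34 m
Therefore the advance distance x = 7.34 m.


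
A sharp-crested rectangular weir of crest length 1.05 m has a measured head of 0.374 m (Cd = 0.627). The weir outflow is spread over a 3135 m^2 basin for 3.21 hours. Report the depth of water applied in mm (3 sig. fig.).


Approach: apply the rectangular weir equation with a volume-to-depth conversion, Q = (2/3)*Cd*L*sqrt(2g)*H^1.5; d = Q*t/A * 1000.
Step 1 — weir discharge:
  Q = (2/3)*0.627*1.05*sqrt(2*9.81)*0.374^1.5 = 0.44465 m^3/s
Step 2 — volume: V = 0.44465 * 3.21*3600 = 5138.4 m^3
Step 3 — depth: d = V/A * 1000 = 5138.4/3135 * 1000 = 1640 mm
Therefore the depth of water applied = 1640 mm.


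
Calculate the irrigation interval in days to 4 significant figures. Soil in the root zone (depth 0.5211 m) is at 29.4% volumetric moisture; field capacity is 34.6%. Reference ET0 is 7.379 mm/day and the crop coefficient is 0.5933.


Approach: apply soil-water budget scheduling, SMD = (FC-theta)/100*depth*1000; ETc = ET0*Kc; interval = SMD/ETc.
Step 1 — soil moisture deficit:
  SMD = (34.6 - 29.4)/100 * 0.5211 * 1000 = 27.0972 mm
Step 2 — daily crop ET (ETc = ET0*Kc):
  ETc = 7.379 * 0.5933 = 4.37796 mm/day
Step 3 — irrigation interval (SMD/ETc):
  interval = 27.0972 / 4.37796 = 6.189 days
Therefore the irrigation interval = 6.189 days.


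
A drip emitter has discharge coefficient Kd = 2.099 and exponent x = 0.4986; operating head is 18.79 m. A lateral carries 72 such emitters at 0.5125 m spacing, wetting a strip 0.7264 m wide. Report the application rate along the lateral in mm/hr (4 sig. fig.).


Approach: apply the emitter equation with a lateral mass balance, q = Kd*h^x; Q = n*q; rate = Q/(n*spacing*width).
Step 1 — single emitter flow (q = Kd*h^x):
  q = 2.099 * 18.79^0.4986 = 9.06134 L/hr
Step 2 — total lateral flow: Q = 72 * 9.06134 = 652.416 L/hr
Step 3 — wetted area: A = 72 * 0.5125 * 0.7264 = 26.8042 m^2
Step 4 — application rate: Q/A = 652.416/26.8042 = 24.34 mm/hr
Therefore the application rate along the lateral = 24.34 mm/hr.


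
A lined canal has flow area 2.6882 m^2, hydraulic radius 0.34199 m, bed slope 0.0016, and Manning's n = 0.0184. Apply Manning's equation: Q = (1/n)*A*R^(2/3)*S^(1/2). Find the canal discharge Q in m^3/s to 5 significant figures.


Q = (1/0.0184) * 2.6882 * 0.34199^(2/3) * 0.0016^(1/2) = 2.8579 m^3/s
Therefore the canal discharge Q = 2.8579 m^3/s.


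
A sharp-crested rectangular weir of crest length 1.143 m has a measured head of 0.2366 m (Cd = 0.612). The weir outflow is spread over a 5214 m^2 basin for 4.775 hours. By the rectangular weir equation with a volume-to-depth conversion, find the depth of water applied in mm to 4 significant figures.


Approach: apply the rectangular weir equation with a volume-to-depth conversion, Q = (2/3)*Cd*L*sqrt(2g)*H^1.5; d = Q*t/A * 1000.
Step 1 — weir discharge:
  Q = (2/3)*0.612*1.143*sqrt(2*9.81)*0.2366^1.5 = 0.237727 m^3/s
Step 2 — volume: V = 0.237727 * 4.775*3600 = 4086.52 m^3
Step 3 — depth: d = V/A * 1000 = 4086.52/5214 * 1000 = 783.8 mm
Therefore the depth of water applied = 783.8 mm.


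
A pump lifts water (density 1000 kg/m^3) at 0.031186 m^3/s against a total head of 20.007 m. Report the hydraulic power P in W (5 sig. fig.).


Approach: apply the hydraulic power relation, P = rho*g*Q*H.
P = 1000 * 9.81 * 0.031186 * 20.007 = 6120.8 W
Therefore the hydraulic power P = 6120.8 W.


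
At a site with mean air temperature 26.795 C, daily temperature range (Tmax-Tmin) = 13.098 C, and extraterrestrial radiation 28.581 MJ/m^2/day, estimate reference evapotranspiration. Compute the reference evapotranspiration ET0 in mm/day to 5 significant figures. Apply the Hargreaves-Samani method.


Approach: apply the Hargreaves-Samani method, ET0 = 0.0023*(Tmean+17.8)*sqrt(Tmax-Tmin)*0.408*Ra.
ET0 = 0.0023*(26.795+17.8)*sqrt(13.098)*0.408*28.581 = 4.3287 mm/day
Therefore the reference evapotranspiration ET0 = 4.3287 mm/day.


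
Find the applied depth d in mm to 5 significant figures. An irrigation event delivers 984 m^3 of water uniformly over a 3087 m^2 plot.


Approach: apply depth from volume over area, d = (V/A)*1000.
d = (984 / 3087) * 1000 = 318.76 mm
Therefore the applied depth d = 318.76 mm.


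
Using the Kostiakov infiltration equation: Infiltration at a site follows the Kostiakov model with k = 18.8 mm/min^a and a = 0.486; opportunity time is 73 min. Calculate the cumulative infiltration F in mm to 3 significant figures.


Approach: apply the Kostiakov infiltration equation, F = k*t^a.
F = 18.8 * 73^0.486 = 151 mm
Therefore the cumulative infiltration F = 151 mm.


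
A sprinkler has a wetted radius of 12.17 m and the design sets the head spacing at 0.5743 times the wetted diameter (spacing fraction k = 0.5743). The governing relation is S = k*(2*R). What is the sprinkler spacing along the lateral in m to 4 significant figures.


S = 0.5743 * (2 * 12.17) = 13.98 m
Therefore the sprinkler spacing along the lateral = 13.98 m.


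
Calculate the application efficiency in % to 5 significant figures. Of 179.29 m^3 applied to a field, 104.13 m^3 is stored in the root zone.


Approach: apply the application efficiency ratio, Ea = (stored/applied)*100.
Ea = (104.13/179.29)*100 = 58.079 %
Therefore the application efficiency = 58.079 %.


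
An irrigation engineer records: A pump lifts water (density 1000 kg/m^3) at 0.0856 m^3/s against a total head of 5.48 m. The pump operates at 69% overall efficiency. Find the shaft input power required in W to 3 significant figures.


Approach: apply hydraulic power then efficiency conversion, P = rho*g*Q*H; P_in = P/eta.
Step 1 — hydraulic power (P = rho*g*Q*H):
  P = 1000 * 9.81 * 0.0856 * 5.48 = 4601.8 W
Step 2 — input power: P_in = P/eta = 4601.8 / 0.69 = 6670 W
Therefore the shaft input power required = 6670 W.


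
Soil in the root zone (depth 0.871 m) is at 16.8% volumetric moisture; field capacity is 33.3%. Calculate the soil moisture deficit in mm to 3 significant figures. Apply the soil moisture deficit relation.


Approach: apply the soil moisture deficit relation, SMD = (FC - theta)/100 * depth * 1000.
SMD = (33.3 - 16.8)/100 * 0.871 * 1000 = 144 mm
Therefore the soil moisture deficit = 144 mm.


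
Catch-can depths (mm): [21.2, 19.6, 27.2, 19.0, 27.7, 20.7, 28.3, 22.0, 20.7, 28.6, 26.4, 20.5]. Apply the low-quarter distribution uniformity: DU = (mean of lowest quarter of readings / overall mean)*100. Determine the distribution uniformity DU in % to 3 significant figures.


sorted lowest 3 of 12: [19.0, 19.6, 20.5] -> mean = 19.700 mm
overall mean = 23.492 mm
DU = (19.700/23.492)*100 = 83.9 %
Therefore the distribution uniformity DU = 83.9 %.


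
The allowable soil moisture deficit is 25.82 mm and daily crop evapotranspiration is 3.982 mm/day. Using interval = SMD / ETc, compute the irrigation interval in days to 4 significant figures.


interval = 25.82 / 3.982 = 6.484 days
Therefore the irrigation interval = 6.484 days.


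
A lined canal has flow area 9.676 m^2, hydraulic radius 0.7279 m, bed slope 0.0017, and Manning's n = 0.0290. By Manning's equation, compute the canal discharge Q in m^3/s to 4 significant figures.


Approach: apply Manning's equation, Q = (1/n)*A*R^(2/3)*S^(1/2).
Q = (1/0.0290) * 9.676 * 0.7279^(2/3) * 0.0017^(1/2) = 11.13 m^3/s
Therefore the canal discharge Q = 11.13 m^3/s.


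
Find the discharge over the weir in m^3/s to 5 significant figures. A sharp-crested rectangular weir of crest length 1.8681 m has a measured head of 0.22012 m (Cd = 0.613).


Approach: apply the rectangular weir equation, Q = (2/3)*Cd*L*sqrt(2g)*H^1.5.
Q = (2/3)*0.613*1.8681*sqrt(2*9.81)*0.22012^1.5 = 0.34923 m^3/s
Therefore the discharge over the weir = 0.34923 m^3/s.


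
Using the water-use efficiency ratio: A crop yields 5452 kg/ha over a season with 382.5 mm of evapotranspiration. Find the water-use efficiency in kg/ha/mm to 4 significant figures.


Approach: apply the water-use efficiency ratio, WUE = yield/ET.
WUE = 5452 / 382.5 = 14.25 kg/ha/mm
Therefore the water-use efficiency = 14.25 kg/ha/mm.


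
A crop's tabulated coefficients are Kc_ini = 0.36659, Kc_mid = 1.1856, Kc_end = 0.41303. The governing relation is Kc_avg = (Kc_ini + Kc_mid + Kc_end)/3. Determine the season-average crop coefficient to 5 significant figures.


Kc_avg = (0.36659 + 1.1856 + 0.41303)/3 = 0.65507
Therefore the season-average crop coefficient = 0.65507.


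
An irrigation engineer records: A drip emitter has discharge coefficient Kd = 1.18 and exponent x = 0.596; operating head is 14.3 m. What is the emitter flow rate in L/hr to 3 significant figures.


Approach: apply the emitter characteristic equation, q = Kd * h^x.
q = 1.18 * 14.3^0.596 = 5.76 L/hr
Therefore the emitter flow rate = 5.76 L/hr.


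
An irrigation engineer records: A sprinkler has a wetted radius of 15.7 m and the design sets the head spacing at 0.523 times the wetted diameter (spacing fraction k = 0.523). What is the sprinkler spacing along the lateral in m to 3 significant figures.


Approach: apply the sprinkler spacing rule (spacing as a fraction of wetted diameter), S = k*(2*R).
S = 0.523 * (2 * 15.7) = 16.4 m
Therefore the sprinkler spacing along the lateral = 16.4 m.


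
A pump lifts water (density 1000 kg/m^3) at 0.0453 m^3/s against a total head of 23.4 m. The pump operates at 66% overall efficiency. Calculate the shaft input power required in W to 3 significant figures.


Approach: apply hydraulic power then efficiency conversion, P = rho*g*Q*H; P_in = P/eta.
Step 1 — hydraulic power (P = rho*g*Q*H):
  P = 1000 * 9.81 * 0.0453 * 23.4 = 10399 W
Step 2 — input power: P_in = P/eta = 10399 / 0.66 = 15800 W
Therefore the shaft input power required = 15800 W.


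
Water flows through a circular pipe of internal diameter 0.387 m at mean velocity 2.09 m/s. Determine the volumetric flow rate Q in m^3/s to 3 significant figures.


Approach: apply the continuity equation for pipe flow, Q = A * v with A = pi*(D/2)^2.
A = pi*(0.387/2)^2 = 0.11763 m^2
Q = 0.11763 * 2.09 = 0.246 m^3/s
Therefore the volumetric flow rate Q = 0.246 m^3/s.


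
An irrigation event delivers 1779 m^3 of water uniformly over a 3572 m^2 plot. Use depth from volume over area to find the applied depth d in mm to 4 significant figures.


Approach: apply depth from volume over area, d = (V/A)*1000.
d = (1779 / 3572) * 1000 = 498.0 mm
Therefore the applied depth d = 498.0 mm.


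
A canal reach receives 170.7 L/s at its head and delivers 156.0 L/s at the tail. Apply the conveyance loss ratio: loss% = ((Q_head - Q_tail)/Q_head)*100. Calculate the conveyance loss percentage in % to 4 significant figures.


loss = ((170.7 - 156.0)/170.7)*100 = 8.612 %
Therefore the conveyance loss percentage = 8.612 %.


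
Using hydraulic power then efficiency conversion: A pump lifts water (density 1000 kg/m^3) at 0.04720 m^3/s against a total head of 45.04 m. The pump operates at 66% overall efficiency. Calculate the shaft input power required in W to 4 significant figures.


Approach: apply hydraulic power then efficiency conversion, P = rho*g*Q*H; P_in = P/eta.
Step 1 — hydraulic power (P = rho*g*Q*H):
  P = 1000 * 9.81 * 0.04720 * 45.04 = 20855.0 W
Step 2 — input power: P_in = P/eta = 20855.0 / 0.66 = 31600 W
Therefore the shaft input power required = 31600 W.


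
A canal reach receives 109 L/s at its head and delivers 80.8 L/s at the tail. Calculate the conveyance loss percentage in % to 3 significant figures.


Approach: apply the conveyance loss ratio, loss% = ((Q_head - Q_tail)/Q_head)*100.
loss = ((109 - 80.8)/109)*100 = 25.9 %
Therefore the conveyance loss percentage = 25.9 %.


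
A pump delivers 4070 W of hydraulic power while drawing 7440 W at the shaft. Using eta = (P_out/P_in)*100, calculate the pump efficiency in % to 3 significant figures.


eta = (4070 / 7440) * 100 = 54.7 %
Therefore the pump efficiency = 54.7 %.


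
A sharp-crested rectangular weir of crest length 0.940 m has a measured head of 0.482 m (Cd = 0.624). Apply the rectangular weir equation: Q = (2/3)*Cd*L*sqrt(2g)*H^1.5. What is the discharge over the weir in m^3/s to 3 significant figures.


Q = (2/3)*0.624*0.940*sqrt(2*9.81)*0.482^1.5 = 0.580 m^3/s
Therefore the discharge over the weir = 0.580 m^3/s.


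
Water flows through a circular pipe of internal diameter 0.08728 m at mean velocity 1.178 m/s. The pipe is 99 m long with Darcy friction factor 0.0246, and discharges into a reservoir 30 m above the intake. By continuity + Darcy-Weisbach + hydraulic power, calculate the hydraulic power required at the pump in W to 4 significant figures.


Approach: apply continuity + Darcy-Weisbach + hydraulic power, Q = A*v; hf = f*(L/D)*(v^2/(2g)); H = static + hf; P = rho*g*Q*H.
Step 1 — flow rate (continuity, Q = A*v):
  A = pi*(0.08728/2)^2 = 0.00598300 m^2
  Q = 0.00598300 * 1.178 = 0.00704798 m^3/s
Step 2 — friction head loss (Darcy-Weisbach):
  hf = 0.0246 * (99/0.08728) * (1.178^2 / (2*9.81))
  hf = 1.97355 m
Step 3 — total head: H = 30 + 1.97355 = 31.9735 m
Step 4 — hydraulic power (P = rho*g*Q*H):
  P = 1000 * 9.81 * 0.00704798 * 31.9735 = 2211 W
Therefore the hydraulic power required at the pump = 2211 W.


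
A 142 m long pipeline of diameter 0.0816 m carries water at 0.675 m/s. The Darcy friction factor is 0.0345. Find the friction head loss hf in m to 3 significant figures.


Approach: apply the Darcy-Weisbach equation, hf = f*(L/D)*(v^2/(2g)).
hf = 0.0345 * (142/0.0816) * (0.675^2 / (2*9.81))
hf = 1.39 m
Therefore the friction head loss hf = 1.39 m.


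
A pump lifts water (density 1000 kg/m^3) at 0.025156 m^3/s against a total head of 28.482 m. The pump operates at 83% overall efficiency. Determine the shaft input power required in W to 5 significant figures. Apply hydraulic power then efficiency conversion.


Approach: apply hydraulic power then efficiency conversion, P = rho*g*Q*H; P_in = P/eta.
Step 1 — hydraulic power (P = rho*g*Q*H):
  P = 1000 * 9.81 * 0.025156 * 28.482 = 7028.798 W
Step 2 — input power: P_in = P/eta = 7028.798 / 0.83 = 8468.4 W
Therefore the shaft input power required = 8468.4 W.


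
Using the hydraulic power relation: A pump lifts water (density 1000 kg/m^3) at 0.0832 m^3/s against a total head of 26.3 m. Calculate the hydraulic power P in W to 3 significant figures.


Approach: apply the hydraulic power relation, P = rho*g*Q*H.
P = 1000 * 9.81 * 0.0832 * 26.3 = 21500 W
Therefore the hydraulic power P = 21500 W.


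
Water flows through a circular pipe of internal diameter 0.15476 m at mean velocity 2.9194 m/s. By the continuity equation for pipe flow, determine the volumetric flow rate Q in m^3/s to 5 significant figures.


Approach: apply the continuity equation for pipe flow, Q = A * v with A = pi*(D/2)^2.
A = pi*(0.15476/2)^2 = 0.01881080 m^2
Q = 0.01881080 * 2.9194 = 0.054916 m^3/s
Therefore the volumetric flow rate Q = 0.054916 m^3/s.


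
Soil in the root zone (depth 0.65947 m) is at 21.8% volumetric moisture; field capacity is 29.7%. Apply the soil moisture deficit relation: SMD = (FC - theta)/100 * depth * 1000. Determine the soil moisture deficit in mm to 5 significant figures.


SMD = (29.7 - 21.8)/100 * 0.65947 * 1000 = 52.098 mm
Therefore the soil moisture deficit = 52.098 mm.


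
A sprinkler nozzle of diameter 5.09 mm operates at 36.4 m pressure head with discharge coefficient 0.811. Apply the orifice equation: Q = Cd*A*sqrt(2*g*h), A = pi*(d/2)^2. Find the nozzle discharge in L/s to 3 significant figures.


A = pi*(5.09e-3/2)^2 = 2.0348e-05 m^2
Q = 0.811 * 2.0348e-05 * sqrt(2*9.81*36.4) * 1000 = 0.441 L/s
Therefore the nozzle discharge = 0.441 L/s.


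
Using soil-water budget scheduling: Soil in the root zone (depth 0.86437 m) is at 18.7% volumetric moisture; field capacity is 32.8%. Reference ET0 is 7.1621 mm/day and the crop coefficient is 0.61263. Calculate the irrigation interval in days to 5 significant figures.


Approach: apply soil-water budget scheduling, SMD = (FC-theta)/100*depth*1000; ETc = ET0*Kc; interval = SMD/ETc.
Step 1 — soil moisture deficit:
  SMD = (32.8 - 18.7)/100 * 0.86437 * 1000 = 121.8762 mm
Step 2 — daily crop ET (ETc = ET0*Kc):
  ETc = 7.1621 * 0.61263 = 4.387717 mm/day
Step 3 — irrigation interval (SMD/ETc):
  interval = 121.8762 / 4.387717 = 27.777 days
Therefore the irrigation interval = 27.777 days.


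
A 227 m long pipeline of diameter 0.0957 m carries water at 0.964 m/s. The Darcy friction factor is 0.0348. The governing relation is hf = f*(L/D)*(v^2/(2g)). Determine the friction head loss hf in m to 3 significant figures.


hf = 0.0348 * (227/0.0957) * (0.964^2 / (2*9.81))
hf = 3.91 m
Therefore the friction head loss hf = 3.91 m.


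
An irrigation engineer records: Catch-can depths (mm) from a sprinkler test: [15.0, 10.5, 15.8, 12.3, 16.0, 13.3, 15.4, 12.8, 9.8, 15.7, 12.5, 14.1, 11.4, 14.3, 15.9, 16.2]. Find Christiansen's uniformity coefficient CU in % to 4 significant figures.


Approach: apply Christiansen's uniformity coefficient, CU = (1 - mean_abs_deviation/mean)*100.
mean = 13.8125 mm
mean |d_i - mean| = 1.76094 mm
CU = (1 - 1.76094/13.8125)*100 = 87.25 %
Therefore Christiansen's uniformity coefficient CU = 87.25 %.


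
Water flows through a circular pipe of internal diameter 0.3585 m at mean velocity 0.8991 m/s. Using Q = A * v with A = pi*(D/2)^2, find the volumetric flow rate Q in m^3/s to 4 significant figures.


A = pi*(0.3585/2)^2 = 0.100941 m^2
Q = 0.100941 * 0.8991 = 0.09076 m^3/s
Therefore the volumetric flow rate Q = 0.09076 m^3/s.


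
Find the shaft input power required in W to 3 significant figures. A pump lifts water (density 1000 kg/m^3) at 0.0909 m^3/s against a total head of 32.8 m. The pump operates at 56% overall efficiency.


Approach: apply hydraulic power then efficiency conversion, P = rho*g*Q*H; P_in = P/eta.
Step 1 — hydraulic power (P = rho*g*Q*H):
  P = 1000 * 9.81 * 0.0909 * 32.8 = 29249 W
Step 2 — input power: P_in = P/eta = 29249 / 0.56 = 52200 W
Therefore the shaft input power required = 52200 W.


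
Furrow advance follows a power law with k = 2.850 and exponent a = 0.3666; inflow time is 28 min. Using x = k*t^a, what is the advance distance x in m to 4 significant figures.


x = 2.850 * 28^0.3666 = 9.669 m
Therefore the advance distance x = 9.669 m.


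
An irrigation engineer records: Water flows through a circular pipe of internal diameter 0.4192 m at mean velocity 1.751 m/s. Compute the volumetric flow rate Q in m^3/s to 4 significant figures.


Approach: apply the continuity equation for pipe flow, Q = A * v with A = pi*(D/2)^2.
A = pi*(0.4192/2)^2 = 0.138017 m^2
Q = 0.138017 * 1.751 = 0.2417 m^3/s
Therefore the volumetric flow rate Q = 0.2417 m^3/s.


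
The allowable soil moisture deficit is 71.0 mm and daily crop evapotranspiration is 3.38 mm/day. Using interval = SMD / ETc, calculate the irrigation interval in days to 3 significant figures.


interval = 71.0 / 3.38 = 21.0 days
Therefore the irrigation interval = 21.0 days.


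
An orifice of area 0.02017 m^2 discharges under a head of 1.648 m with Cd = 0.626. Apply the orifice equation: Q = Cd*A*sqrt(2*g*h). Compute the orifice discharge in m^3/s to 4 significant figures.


Q = 0.626 * 0.02017 * sqrt(2*9.81*1.648) = 0.07180 m^3/s
Therefore the orifice discharge = 0.07180 m^3/s.


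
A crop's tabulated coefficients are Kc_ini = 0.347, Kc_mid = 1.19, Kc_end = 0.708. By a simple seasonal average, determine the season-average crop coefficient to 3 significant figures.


Approach: apply a simple seasonal average, Kc_avg = (Kc_ini + Kc_mid + Kc_end)/3.
Kc_avg = (0.347 + 1.19 + 0.708)/3 = 0.748
Therefore the season-average crop coefficient = 0.748.


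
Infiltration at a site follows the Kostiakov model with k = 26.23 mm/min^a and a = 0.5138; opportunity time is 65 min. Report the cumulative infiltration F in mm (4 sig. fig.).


Approach: apply the Kostiakov infiltration equation, F = k*t^a.
F = 26.23 * 65^0.5138 = 224.0 mm
Therefore the cumulative infiltration F = 224.0 mm.


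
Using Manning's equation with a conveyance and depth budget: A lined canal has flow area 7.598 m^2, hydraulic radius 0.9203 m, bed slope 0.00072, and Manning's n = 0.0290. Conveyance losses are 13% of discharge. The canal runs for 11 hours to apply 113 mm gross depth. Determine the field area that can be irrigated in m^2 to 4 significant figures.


Approach: apply Manning's equation with a conveyance and depth budget, Q = (1/n)*A*R^(2/3)*S^(1/2); Q_field = Q*(1-loss); Area = Q_field*t/(d/1000).
Step 1 — canal discharge (Manning's equation):
  Q = (1/0.0290) * 7.598 * 0.9203^(2/3) * 0.00072^(1/2) = 6.65151 m^3/s
Step 2 — delivered flow: Q_field = 6.65151*(1 - 13/100) = 5.78682 m^3/s
Step 3 — volume delivered: V = 5.78682 * 11*3600 = 229158 m^3
Step 4 — area served: A = V / (depth/1000) = 229158 / 0.113 = 2028000 m^2
Therefore the field area that can be irrigated = 2028000 m^2.


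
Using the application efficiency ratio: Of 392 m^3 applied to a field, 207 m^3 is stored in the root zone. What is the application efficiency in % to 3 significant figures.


Approach: apply the application efficiency ratio, Ea = (stored/applied)*100.
Ea = (207/392)*100 = 52.8 %
Therefore the application efficiency = 52.8 %.


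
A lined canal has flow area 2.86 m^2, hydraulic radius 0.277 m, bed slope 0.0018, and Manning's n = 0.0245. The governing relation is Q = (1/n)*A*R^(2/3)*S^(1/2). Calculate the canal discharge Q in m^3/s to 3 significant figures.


Q = (1/0.0245) * 2.86 * 0.277^(2/3) * 0.0018^(1/2) = 2.10 m^3/s
Therefore the canal discharge Q = 2.10 m^3/s.


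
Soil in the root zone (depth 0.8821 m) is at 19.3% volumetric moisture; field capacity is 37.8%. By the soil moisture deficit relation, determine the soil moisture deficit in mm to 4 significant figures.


Approach: apply the soil moisture deficit relation, SMD = (FC - theta)/100 * depth * 1000.
SMD = (37.8 - 19.3)/100 * 0.8821 * 1000 = 163.2 mm
Therefore the soil moisture deficit = 163.2 mm.


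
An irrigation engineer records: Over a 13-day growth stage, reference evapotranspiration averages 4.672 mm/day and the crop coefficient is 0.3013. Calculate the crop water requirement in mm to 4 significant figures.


Approach: apply the crop water requirement relation, CWR = ET0 * Kc * days.
CWR = 4.672 * 0.3013 * 13 = 18.30 mm
Therefore the crop water requirement = 18.30 mm.


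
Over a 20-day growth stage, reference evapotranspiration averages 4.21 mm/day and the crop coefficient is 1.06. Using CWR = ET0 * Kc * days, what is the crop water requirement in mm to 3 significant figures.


CWR = 4.21 * 1.06 * 20 = 89.3 mm
Therefore the crop water requirement = 89.3 mm.


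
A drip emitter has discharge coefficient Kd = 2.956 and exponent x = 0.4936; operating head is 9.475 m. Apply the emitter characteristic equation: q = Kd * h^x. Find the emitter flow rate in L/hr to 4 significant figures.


q = 2.956 * 9.475^0.4936 = 8.969 L/hr
Therefore the emitter flow rate = 8.969 L/hr.


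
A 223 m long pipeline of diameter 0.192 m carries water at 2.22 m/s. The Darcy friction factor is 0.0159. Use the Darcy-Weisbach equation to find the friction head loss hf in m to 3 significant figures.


Approach: apply the Darcy-Weisbach equation, hf = f*(L/D)*(v^2/(2g)).
hf = 0.0159 * (223/0.192) * (2.22^2 / (2*9.81))
hf = 4.64 m
Therefore the friction head loss hf = 4.64 m.


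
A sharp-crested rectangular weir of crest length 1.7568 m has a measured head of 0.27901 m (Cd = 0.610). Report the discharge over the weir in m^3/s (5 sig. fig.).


Approach: apply the rectangular weir equation, Q = (2/3)*Cd*L*sqrt(2g)*H^1.5.
Q = (2/3)*0.610*1.7568*sqrt(2*9.81)*0.27901^1.5 = 0.46638 m^3/s
Therefore the discharge over the weir = 0.46638 m^3/s.


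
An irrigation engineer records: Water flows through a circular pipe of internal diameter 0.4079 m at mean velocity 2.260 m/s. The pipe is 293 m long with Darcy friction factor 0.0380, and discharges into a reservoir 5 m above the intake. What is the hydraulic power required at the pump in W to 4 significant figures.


Approach: apply continuity + Darcy-Weisbach + hydraulic power, Q = A*v; hf = f*(L/D)*(v^2/(2g)); H = static + hf; P = rho*g*Q*H.
Step 1 — flow rate (continuity, Q = A*v):
  A = pi*(0.4079/2)^2 = 0.130676 m^2
  Q = 0.130676 * 2.260 = 0.295329 m^3/s
Step 2 — friction head loss (Darcy-Weisbach):
  hf = 0.0380 * (293/0.4079) * (2.260^2 / (2*9.81))
  hf = 7.10584 m
Step 3 — total head: H = 5 + 7.10584 = 12.1058 m
Step 4 — hydraulic power (P = rho*g*Q*H):
  P = 1000 * 9.81 * 0.295329 * 12.1058 = 35070 W
Therefore the hydraulic power required at the pump = 35070 W.


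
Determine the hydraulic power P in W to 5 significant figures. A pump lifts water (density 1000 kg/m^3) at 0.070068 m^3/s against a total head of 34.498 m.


Approach: apply the hydraulic power relation, P = rho*g*Q*H.
P = 1000 * 9.81 * 0.070068 * 34.498 = 23713 W
Therefore the hydraulic power P = 23713 W.


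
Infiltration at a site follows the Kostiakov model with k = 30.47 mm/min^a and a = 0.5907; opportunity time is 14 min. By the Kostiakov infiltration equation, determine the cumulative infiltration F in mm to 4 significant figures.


Approach: apply the Kostiakov infiltration equation, F = k*t^a.
F = 30.47 * 14^0.5907 = 144.8 mm
Therefore the cumulative infiltration F = 144.8 mm.


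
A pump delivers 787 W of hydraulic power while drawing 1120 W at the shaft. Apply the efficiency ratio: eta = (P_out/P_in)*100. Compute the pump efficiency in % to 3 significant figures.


eta = (787 / 1120) * 100 = 70.3 %
Therefore the pump efficiency = 70.3 %.


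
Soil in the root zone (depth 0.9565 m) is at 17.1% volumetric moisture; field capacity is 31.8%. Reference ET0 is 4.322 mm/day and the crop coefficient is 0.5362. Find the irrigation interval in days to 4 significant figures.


Approach: apply soil-water budget scheduling, SMD = (FC-theta)/100*depth*1000; ETc = ET0*Kc; interval = SMD/ETc.
Step 1 — soil moisture deficit:
  SMD = (31.8 - 17.1)/100 * 0.9565 * 1000 = 140.606 mm
Step 2 — daily crop ET (ETc = ET0*Kc):
  ETc = 4.322 * 0.5362 = 2.31746 mm/day
Step 3 — irrigation interval (SMD/ETc):
  interval = 140.606 / 2.31746 = 60.67 days
Therefore the irrigation interval = 60.67 days.


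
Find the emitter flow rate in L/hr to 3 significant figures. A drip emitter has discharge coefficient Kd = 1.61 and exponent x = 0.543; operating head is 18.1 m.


Approach: apply the emitter characteristic equation, q = Kd * h^x.
q = 1.61 * 18.1^0.543 = 7.76 L/hr
Therefore the emitter flow rate = 7.76 L/hr.


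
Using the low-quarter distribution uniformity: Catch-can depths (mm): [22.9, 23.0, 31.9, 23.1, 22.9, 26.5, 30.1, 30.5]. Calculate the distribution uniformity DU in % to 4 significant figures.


Approach: apply the low-quarter distribution uniformity, DU = (mean of lowest quarter of readings / overall mean)*100.
sorted lowest 2 of 8: [22.9, 22.9] -> mean = 22.9000 mm
overall mean = 26.3625 mm
DU = (22.9000/26.3625)*100 = 86.87 %
Therefore the distribution uniformity DU = 86.87 %.


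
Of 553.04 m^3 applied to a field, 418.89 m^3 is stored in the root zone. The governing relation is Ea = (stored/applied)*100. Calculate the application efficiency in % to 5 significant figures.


Ea = (418.89/553.04)*100 = 75.743 %
Therefore the application efficiency = 75.743 %.


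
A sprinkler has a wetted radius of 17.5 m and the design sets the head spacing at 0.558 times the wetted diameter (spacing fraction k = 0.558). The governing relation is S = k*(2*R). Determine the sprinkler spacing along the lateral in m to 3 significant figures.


S = 0.558 * (2 * 17.5) = 19.5 m
Therefore the sprinkler spacing along the lateral = 19.5 m.


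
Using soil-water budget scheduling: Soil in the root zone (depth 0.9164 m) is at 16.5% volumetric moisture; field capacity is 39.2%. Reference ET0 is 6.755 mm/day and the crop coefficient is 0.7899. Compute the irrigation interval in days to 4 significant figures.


Approach: apply soil-water budget scheduling, SMD = (FC-theta)/100*depth*1000; ETc = ET0*Kc; interval = SMD/ETc.
Step 1 — soil moisture deficit:
  SMD = (39.2 - 16.5)/100 * 0.9164 * 1000 = 208.023 mm
Step 2 — daily crop ET (ETc = ET0*Kc):
  ETc = 6.755 * 0.7899 = 5.33577 mm/day
Step 3 — irrigation interval (SMD/ETc):
  interval = 208.023 / 5.33577 = 38.99 days
Therefore the irrigation interval = 38.99 days.


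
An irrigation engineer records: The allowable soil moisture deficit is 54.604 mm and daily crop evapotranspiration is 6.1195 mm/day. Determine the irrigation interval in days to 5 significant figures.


Approach: apply the irrigation interval relation, interval = SMD / ETc.
interval = 54.604 / 6.1195 = 8.9230 days
Therefore the irrigation interval = 8.9230 days.


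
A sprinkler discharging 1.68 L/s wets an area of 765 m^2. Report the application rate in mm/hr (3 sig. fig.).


Approach: apply the application rate relation, rate = (Q/A)*3600.
rate = (1.68 / 765) * 3600 = 7.91 mm/hr
Therefore the application rate = 7.91 mm/hr.


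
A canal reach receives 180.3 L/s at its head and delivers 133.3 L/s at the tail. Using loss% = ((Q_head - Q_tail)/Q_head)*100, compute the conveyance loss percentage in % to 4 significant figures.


loss = ((180.3 - 133.3)/180.3)*100 = 26.07 %
Therefore the conveyance loss percentage = 26.07 %.


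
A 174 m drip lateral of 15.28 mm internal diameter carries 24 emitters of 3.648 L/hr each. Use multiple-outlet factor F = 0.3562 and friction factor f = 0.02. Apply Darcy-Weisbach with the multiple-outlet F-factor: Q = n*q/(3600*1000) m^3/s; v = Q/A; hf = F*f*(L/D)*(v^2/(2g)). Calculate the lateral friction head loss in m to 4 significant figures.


Q = 24*3.648/(3600*1000) = 2.43200e-05 m^3/s
A = pi*(15.28e-3/2)^2 = 1.83374e-04 m^2, so v = Q/A = 0.132625 m/s
hf = 0.3562*0.02*(174/0.01528)*(0.132625^2/(2*9.81)) = 0.07273 m
Therefore the lateral friction head loss = 0.07273 m.


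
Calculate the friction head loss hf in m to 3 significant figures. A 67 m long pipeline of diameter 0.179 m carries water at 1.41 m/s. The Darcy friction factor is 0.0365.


Approach: apply the Darcy-Weisbach equation, hf = f*(L/D)*(v^2/(2g)).
hf = 0.0365 * (67/0.179) * (1.41^2 / (2*9.81))
hf = 1.38 m
Therefore the friction head loss hf = 1.38 m.


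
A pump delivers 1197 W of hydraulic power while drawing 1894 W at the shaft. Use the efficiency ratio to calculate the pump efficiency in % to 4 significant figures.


Approach: apply the efficiency ratio, eta = (P_out/P_in)*100.
eta = (1197 / 1894) * 100 = 63.20 %
Therefore the pump efficiency = 63.20 %.


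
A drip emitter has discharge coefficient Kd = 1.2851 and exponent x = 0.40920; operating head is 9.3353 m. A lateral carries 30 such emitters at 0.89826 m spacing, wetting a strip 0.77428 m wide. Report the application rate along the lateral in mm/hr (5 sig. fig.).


Approach: apply the emitter equation with a lateral mass balance, q = Kd*h^x; Q = n*q; rate = Q/(n*spacing*width).
Step 1 — single emitter flow (q = Kd*h^x):
  q = 1.2851 * 9.3353^0.40920 = 3.205630 L/hr
Step 2 — total lateral flow: Q = 30 * 3.205630 = 96.16890 L/hr
Step 3 — wetted area: A = 30 * 0.89826 * 0.77428 = 20.86514 m^2
Step 4 — application rate: Q/A = 96.16890/20.86514 = 4.6091 mm/hr
Therefore the application rate along the lateral = 4.6091 mm/hr.


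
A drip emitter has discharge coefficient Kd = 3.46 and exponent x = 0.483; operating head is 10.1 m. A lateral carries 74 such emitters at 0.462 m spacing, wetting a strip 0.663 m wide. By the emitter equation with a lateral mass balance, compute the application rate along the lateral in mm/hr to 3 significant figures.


Approach: apply the emitter equation with a lateral mass balance, q = Kd*h^x; Q = n*q; rate = Q/(n*spacing*width).
Step 1 — single emitter flow (q = Kd*h^x):
  q = 3.46 * 10.1^0.483 = 10.572 L/hr
Step 2 — total lateral flow: Q = 74 * 10.572 = 782.34 L/hr
Step 3 — wetted area: A = 74 * 0.462 * 0.663 = 22.667 m^2
Step 4 — application rate: Q/A = 782.34/22.667 = 34.5 mm/hr
Therefore the application rate along the lateral = 34.5 mm/hr.
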